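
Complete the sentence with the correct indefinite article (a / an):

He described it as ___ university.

a

The indefinite article is chosen by the initial *sound* of the following word, not its spelling.
*university* begins with the sound /juː/ (u pronounced /juː/) — a consonant sound.
So the article is *a*: He described it as a university.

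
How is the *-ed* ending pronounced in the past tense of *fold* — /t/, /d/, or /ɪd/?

The stem *fold* ends in /t/ or /d/.
The -ed suffix is realized as /ɪd/ after /t, d/; as /t/ after other voiceless consonants; and as /d/ after other voiced sounds.
So -ed on *fold* is pronounced /ɪd/.

/ɪd/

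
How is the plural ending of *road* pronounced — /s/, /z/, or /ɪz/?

/z/

The stem *road* ends in a voiced non-sibilant sound.
The plural suffix surfaces as /ɪz/ after sibilants, /s/ after other voiceless consonants, and /z/ after other voiced sounds.
So the plural -s on *road* is pronounced /z/.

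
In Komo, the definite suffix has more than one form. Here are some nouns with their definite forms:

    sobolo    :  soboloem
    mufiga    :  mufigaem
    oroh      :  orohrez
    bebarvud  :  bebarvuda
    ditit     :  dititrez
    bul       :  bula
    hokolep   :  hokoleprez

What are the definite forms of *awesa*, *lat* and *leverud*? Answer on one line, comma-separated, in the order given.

awesaem, latrez, leveruda

The pattern is voicing of the final sound: -rez when the stem ends in a voiceless consonant (*oroh*, *ditit*, *hokolep*); -a when the stem ends in a voiced consonant (*bebarvud*, *bul*); -em when the stem ends in a vowel (*sobolo*, *mufiga*).
*awesa* — final sound /a/ (a vowel) → -em → *awesaem*.
The final sound of *lat* is /t/, which is a voiceless consonant, so the suffix is -rez, giving *latrez*.
*leverud*: final sound = /d/, a voiced consonant → -a → *leveruda*.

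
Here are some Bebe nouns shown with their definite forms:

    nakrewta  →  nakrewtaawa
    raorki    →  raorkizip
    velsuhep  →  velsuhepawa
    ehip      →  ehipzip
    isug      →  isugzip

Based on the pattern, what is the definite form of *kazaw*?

The alternation tracks the last vowel of the stem — -zip when the last vowel of the stem is a high vowel (*raorki*, *ehip*, *isug*); -awa when the last vowel of the stem is a non-high vowel (*nakrewta*, *velsuhep*).
*kazaw* — last vowel /a/ (a non-high vowel) → -awa → *kazawawa*.

kazawawa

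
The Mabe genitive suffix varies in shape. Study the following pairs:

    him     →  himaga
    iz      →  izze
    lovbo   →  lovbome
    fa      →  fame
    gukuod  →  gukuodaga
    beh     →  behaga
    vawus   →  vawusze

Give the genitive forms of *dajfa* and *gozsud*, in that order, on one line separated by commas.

Looking at the final sound of each stem: -ze when the stem ends in a sibilant (*iz*, *vawus*); -aga when the stem ends in a non-sibilant consonant (*him*, *gukuod*, *beh*); -me when the stem ends in a vowel (*lovbo*, *fa*).
*dajfa* — final sound /a/ (a vowel) → -me → *dajfame*.
Since the final sound of *gozsud* is /d/ (a non-sibilant consonant), it takes -aga, giving *gozsudaga*.

dajfame, gozsudaga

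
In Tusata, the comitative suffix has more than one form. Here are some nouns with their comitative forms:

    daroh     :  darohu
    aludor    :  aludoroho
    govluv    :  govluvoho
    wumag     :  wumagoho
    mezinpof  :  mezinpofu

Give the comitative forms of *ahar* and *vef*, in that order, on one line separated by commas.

aharoho, vefu

The pattern is voicing of the final consonant: -u when the stem ends in a voiceless consonant (*daroh*, *mezinpof*); -oho when the stem ends in a voiced consonant (*aludor*, *govluv*, *wumag*).
The final consonant of *ahar* is /r/, which is voiced, so the suffix is -oho, giving *aharoho*.
*vef*: final consonant = /f/, voiceless → -u → *vefu*.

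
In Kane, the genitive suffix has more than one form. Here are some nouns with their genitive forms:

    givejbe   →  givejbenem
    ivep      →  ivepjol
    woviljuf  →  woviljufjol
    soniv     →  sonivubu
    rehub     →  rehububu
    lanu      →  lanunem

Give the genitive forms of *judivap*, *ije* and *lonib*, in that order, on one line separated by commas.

judivapjol, ijenem, lonibubu

The suffix is conditioned by the final sound: -jol when the stem ends in a voiceless consonant (*ivep*, *woviljuf*); -ubu when the stem ends in a voiced consonant (*soniv*, *rehub*); -nem when the stem ends in a vowel (*givejbe*, *lanu*).
Since the final sound of *judivap* is /p/ (a voiceless consonant), it takes -jol, giving *judivapjol*.
The final sound of *ije* is /e/, which is a vowel, so the suffix is -nem, giving *ijenem*.
Since the final sound of *lonib* is /b/ (a voiced consonant), it takes -ubu, giving *lonibubu*.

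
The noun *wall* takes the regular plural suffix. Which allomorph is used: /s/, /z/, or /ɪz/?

The stem *wall* ends in a voiced non-sibilant sound.
The plural suffix surfaces as /ɪz/ after sibilants, /s/ after other voiceless consonants, and /z/ after other voiced sounds.
So the plural -s on *wall* is pronounced /z/.

/z/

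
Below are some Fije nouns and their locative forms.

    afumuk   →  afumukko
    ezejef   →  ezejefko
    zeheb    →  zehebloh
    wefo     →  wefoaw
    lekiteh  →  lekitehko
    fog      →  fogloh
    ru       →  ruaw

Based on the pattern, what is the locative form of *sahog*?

The suffix is conditioned by the final sound: -ko when the stem ends in a voiceless consonant (*afumuk*, *ezejef*, *lekiteh*); -loh when the stem ends in a voiced consonant (*zeheb*, *fog*); -aw when the stem ends in a vowel (*wefo*, *ru*).
Since the final sound of *sahog* is /g/ (a voiced consonant), it takes -loh, giving *sahogloh*.

sahogloh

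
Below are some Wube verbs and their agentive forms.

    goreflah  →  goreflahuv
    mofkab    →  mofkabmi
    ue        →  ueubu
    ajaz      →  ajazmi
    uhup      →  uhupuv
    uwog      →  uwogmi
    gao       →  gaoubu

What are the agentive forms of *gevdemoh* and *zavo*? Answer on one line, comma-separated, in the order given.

gevdemohuv, zavoubu

The suffix is conditioned by the final sound: -uv when the stem ends in a voiceless consonant (*goreflah*, *uhup*); -mi when the stem ends in a voiced consonant (*mofkab*, *ajaz*, *uwog*); -ubu when the stem ends in a vowel (*ue*, *gao*).
*gevdemoh* — final sound /h/ (a voiceless consonant) → -uv → *gevdemohuv*.
Since the final sound of *zavo* is /o/ (a vowel), it takes -ubu, giving *zavoubu*.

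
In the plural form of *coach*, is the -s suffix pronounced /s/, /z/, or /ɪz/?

The stem *coach* ends in a sibilant (/s, z, ʃ, ʒ, tʃ, dʒ/).
The plural suffix surfaces as /ɪz/ after sibilants, /s/ after other voiceless consonants, and /z/ after other voiced sounds.
So the plural -s on *coach* is pronounced /ɪz/.

/ɪz/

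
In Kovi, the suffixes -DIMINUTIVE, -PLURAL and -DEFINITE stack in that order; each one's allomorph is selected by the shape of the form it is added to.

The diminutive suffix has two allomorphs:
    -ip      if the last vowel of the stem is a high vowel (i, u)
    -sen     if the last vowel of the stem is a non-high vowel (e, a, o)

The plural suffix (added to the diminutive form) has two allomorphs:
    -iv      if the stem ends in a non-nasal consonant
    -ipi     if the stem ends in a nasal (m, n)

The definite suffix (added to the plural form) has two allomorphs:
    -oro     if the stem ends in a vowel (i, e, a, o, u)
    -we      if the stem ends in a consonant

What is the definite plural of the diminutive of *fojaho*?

fojahosenipioro

The last vowel of *fojaho* is /o/, which is a non-high vowel, so the diminutive suffix is -sen, giving *fojahosen*.
The diminutive form *fojahosen* — final consonant /n/ (a nasal) → -ipi → *fojahosenipi*.
The final sound of the plural form *fojahosenipi* is /i/, which is a vowel, so the definite suffix is -oro, giving *fojahosenipioro*.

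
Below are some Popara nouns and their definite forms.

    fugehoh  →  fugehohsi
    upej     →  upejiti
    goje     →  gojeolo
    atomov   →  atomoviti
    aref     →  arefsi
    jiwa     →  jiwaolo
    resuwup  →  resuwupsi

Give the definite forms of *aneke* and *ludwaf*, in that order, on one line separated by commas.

The suffix is conditioned by the final sound: -si when the stem ends in a voiceless consonant (*fugehoh*, *aref*, *resuwup*); -iti when the stem ends in a voiced consonant (*upej*, *atomov*); -olo when the stem ends in a vowel (*goje*, *jiwa*).
The final sound of *aneke* is /e/, which is a vowel, so the suffix is -olo, giving *anekeolo*.
*ludwaf* — final sound /f/ (a voiceless consonant) → -si → *ludwafsi*.

anekeolo, ludwafsi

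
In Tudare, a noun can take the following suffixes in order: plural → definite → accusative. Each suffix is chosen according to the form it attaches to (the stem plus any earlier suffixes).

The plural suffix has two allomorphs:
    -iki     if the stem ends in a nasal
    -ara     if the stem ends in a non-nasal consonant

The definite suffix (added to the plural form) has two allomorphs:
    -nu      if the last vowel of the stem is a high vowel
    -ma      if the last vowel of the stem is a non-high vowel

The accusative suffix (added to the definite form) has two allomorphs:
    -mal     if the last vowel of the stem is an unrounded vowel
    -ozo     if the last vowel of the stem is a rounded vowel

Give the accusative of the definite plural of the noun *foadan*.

foadanikinuozo

Since the final consonant of *foadan* is /n/ (a nasal), it takes -iki, giving *foadaniki*.
Since the last vowel of the plural form *foadaniki* is /i/ (a high vowel), it takes -nu, giving *foadanikinu*.
The last vowel of the definite form *foadanikinu* is /u/, which is a rounded vowel, so the accusative suffix is -ozo, giving *foadanikinuozo*.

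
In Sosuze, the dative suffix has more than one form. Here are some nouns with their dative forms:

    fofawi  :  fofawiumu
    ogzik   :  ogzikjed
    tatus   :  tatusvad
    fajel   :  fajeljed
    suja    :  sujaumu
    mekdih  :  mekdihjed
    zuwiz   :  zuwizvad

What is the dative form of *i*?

The suffix is conditioned by the final sound: -vad when the stem ends in a sibilant (*tatus*, *zuwiz*); -jed when the stem ends in a non-sibilant consonant (*ogzik*, *fajel*, *mekdih*); -umu when the stem ends in a vowel (*fofawi*, *suja*).
Since the final sound of *i* is /i/ (a vowel), it takes -umu, giving *iumu*.

iumu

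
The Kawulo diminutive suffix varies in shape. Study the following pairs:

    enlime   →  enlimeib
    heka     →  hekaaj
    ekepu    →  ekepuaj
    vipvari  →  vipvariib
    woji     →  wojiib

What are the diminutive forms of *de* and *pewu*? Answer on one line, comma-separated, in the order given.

deib, pewuaj

The alternation tracks the last vowel of the stem — -ib when the last vowel of the stem is a front vowel (*enlime*, *vipvari*, *woji*); -aj when the last vowel of the stem is a back vowel (*heka*, *ekepu*).
The last vowel of *de* is /e/, which is a front vowel, so the suffix is -ib, giving *deib*.
The last vowel of *pewu* is /u/, which is a back vowel, so the suffix is -aj, giving *pewuaj*.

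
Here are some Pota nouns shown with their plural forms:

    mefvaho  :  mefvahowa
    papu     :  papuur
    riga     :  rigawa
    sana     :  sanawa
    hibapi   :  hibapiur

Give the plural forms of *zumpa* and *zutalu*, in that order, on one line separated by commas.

zumpawa, zutaluur

Looking at the last vowel of each stem: -ur when the last vowel of the stem is a high vowel (*papu*, *hibapi*); -wa when the last vowel of the stem is a non-high vowel (*mefvaho*, *riga*, *sana*).
Since the last vowel of *zumpa* is /a/ (a non-high vowel), it takes -wa, giving *zumpawa*.
*zutalu* — last vowel /u/ (a high vowel) → -ur → *zutaluur*.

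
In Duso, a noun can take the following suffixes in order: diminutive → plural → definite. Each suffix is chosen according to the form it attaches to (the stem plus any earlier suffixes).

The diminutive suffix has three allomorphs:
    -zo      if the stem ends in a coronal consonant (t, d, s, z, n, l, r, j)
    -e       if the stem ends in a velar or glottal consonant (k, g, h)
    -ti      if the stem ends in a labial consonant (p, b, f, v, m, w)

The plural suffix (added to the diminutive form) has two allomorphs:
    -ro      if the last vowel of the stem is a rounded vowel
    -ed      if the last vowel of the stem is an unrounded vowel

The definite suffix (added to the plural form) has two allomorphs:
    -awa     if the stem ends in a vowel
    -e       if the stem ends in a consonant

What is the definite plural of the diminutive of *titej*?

Since the final consonant of *titej* is /j/ (coronal), it takes -zo, giving *titejzo*.
The diminutive form *titejzo* — last vowel /o/ (a rounded vowel) → -ro → *titejzoro*.
The plural form *titejzoro* — final sound /o/ (a vowel) → -awa → *titejzoroawa*.

titejzoroawa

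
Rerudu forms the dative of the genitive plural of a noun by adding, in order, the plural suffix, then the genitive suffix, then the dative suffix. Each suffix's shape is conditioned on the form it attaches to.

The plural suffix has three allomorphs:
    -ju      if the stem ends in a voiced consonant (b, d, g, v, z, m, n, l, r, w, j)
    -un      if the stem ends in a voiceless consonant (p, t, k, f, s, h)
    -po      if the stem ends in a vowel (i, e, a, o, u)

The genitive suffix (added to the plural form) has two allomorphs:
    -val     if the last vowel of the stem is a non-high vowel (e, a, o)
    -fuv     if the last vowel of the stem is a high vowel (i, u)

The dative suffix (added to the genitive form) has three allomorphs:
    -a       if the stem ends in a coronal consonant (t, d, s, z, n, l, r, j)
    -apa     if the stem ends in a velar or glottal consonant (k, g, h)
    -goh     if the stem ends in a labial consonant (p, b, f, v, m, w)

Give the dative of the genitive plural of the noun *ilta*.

iltapovala

*ilta* — final sound /a/ (a vowel) → -po → *iltapo*.
Since the last vowel of the plural form *iltapo* is /o/ (a non-high vowel), it takes -val, giving *iltapoval*.
The genitive form *iltapoval* — final consonant /l/ (coronal) → -a → *iltapovala*.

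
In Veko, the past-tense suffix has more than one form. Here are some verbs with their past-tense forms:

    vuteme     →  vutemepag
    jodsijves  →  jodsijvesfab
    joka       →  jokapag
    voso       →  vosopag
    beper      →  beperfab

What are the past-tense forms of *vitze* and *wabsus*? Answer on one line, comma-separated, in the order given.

vitzepag, wabsusfab

Looking at the final sound of each stem: -fab when the stem ends in a consonant (*jodsijves*, *beper*); -pag when the stem ends in a vowel (*vuteme*, *joka*, *voso*).
*vitze*: final sound = /e/, a vowel → -pag → *vitzepag*.
Since the final sound of *wabsus* is /s/ (a consonant), it takes -fab, giving *wabsusfab*.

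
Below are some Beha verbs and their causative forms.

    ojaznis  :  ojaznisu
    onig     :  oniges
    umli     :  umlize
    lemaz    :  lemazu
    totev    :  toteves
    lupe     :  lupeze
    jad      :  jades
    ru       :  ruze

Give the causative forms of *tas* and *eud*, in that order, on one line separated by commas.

The alternation tracks the final sound of the stem — -u when the stem ends in a sibilant (*ojaznis*, *lemaz*); -es when the stem ends in a non-sibilant consonant (*onig*, *totev*, *jad*); -ze when the stem ends in a vowel (*umli*, *lupe*, *ru*).
*tas* — final sound /s/ (a sibilant) → -u → *tasu*.
The final sound of *eud* is /d/, which is a non-sibilant consonant, so the suffix is -es, giving *eudes*.

tasu, eudes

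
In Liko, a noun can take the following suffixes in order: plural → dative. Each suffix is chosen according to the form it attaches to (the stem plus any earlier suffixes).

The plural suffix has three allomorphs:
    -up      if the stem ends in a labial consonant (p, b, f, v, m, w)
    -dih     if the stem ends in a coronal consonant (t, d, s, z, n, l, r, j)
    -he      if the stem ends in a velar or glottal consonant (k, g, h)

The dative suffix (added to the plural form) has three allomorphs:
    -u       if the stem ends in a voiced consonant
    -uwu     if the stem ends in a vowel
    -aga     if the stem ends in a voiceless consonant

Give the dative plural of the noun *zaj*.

*zaj* — final consonant /j/ (coronal) → -dih → *zajdih*.
Since the final sound of the plural form *zajdih* is /h/ (a voiceless consonant), it takes -aga, giving *zajdihaga*.

zajdihaga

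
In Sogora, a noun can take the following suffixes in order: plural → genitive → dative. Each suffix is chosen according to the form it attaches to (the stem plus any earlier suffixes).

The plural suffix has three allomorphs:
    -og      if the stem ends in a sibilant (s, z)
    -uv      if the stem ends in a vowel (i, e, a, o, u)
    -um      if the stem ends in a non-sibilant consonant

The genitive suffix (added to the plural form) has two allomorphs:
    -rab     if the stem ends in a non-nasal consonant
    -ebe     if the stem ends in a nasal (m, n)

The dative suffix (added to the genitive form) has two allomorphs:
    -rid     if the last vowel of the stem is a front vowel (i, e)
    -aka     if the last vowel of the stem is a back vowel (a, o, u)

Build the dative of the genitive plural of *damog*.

damogumeberid

*damog* — final sound /g/ (a non-sibilant consonant) → -um → *damogum*.
The final consonant of the plural form *damogum* is /m/, which is a nasal, so the genitive suffix is -ebe, giving *damogumebe*.
Since the last vowel of the genitive form *damogumebe* is /e/ (a front vowel), it takes -rid, giving *damogumeberid*.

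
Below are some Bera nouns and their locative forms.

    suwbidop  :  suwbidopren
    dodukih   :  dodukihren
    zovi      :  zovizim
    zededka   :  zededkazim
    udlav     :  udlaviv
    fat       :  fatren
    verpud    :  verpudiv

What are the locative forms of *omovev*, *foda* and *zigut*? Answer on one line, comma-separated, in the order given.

The suffix is conditioned by the final sound: -ren when the stem ends in a voiceless consonant (*suwbidop*, *dodukih*, *fat*); -iv when the stem ends in a voiced consonant (*udlav*, *verpud*); -zim when the stem ends in a vowel (*zovi*, *zededka*).
The final sound of *omovev* is /v/, which is a voiced consonant, so the suffix is -iv, giving *omoveviv*.
*foda*: final sound = /a/, a vowel → -zim → *fodazim*.
*zigut* — final sound /t/ (a voiceless consonant) → -ren → *zigutren*.

omoveviv, fodazim, zigutren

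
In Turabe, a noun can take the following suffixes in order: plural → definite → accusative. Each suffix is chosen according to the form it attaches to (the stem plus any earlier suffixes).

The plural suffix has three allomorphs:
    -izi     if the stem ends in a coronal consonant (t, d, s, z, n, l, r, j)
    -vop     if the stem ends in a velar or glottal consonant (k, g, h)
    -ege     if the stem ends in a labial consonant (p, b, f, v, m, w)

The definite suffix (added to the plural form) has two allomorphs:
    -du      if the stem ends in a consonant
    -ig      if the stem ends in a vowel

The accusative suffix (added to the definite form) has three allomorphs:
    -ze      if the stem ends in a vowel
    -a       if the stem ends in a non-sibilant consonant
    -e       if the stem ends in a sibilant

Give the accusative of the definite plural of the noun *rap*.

rapegeiga

Since the final consonant of *rap* is /p/ (labial), it takes -ege, giving *rapege*.
Since the final sound of the plural form *rapege* is /e/ (a vowel), it takes -ig, giving *rapegeig*.
The definite form *rapegeig* — final sound /g/ (a non-sibilant consonant) → -a → *rapegeiga*.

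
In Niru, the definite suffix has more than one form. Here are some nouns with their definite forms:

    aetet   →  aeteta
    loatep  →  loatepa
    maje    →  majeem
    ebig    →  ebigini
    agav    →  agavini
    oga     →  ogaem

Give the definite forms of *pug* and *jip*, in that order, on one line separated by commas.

The suffix is conditioned by the final sound: -a when the stem ends in a voiceless consonant (*aetet*, *loatep*); -ini when the stem ends in a voiced consonant (*ebig*, *agav*); -em when the stem ends in a vowel (*maje*, *oga*).
*pug*: final sound = /g/, a voiced consonant → -ini → *pugini*.
Since the final sound of *jip* is /p/ (a voiceless consonant), it takes -a, giving *jipa*.

pugini, jipa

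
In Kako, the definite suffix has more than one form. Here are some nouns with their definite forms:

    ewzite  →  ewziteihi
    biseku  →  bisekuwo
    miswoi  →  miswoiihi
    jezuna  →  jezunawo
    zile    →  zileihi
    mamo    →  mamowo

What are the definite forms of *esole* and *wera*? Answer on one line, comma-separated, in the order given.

The pattern is front/back vowel harmony: -ihi when the last vowel of the stem is a front vowel (*ewzite*, *miswoi*, *zile*); -wo when the last vowel of the stem is a back vowel (*biseku*, *jezuna*, *mamo*).
Since the last vowel of *esole* is /e/ (a front vowel), it takes -ihi, giving *esoleihi*.
The last vowel of *wera* is /a/, which is a back vowel, so the suffix is -wo, giving *werawo*.

esoleihi, werawo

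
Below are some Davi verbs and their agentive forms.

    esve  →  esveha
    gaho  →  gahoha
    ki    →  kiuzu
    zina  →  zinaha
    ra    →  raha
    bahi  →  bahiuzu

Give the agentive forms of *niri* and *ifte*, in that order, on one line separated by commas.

niriuzu, ifteha

The pattern is height harmony: -uzu when the last vowel of the stem is a high vowel (*ki*, *bahi*); -ha when the last vowel of the stem is a non-high vowel (*esve*, *gaho*, *zina*, *ra*).
The last vowel of *niri* is /i/, which is a high vowel, so the suffix is -uzu, giving *niriuzu*.
*ifte*: last vowel = /e/, a non-high vowel → -ha → *ifteha*.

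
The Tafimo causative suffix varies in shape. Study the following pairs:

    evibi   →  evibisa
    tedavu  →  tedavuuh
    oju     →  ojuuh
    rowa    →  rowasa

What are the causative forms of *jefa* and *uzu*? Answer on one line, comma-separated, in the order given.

Looking at the last vowel of each stem: -uh when the last vowel of the stem is a rounded vowel (*tedavu*, *oju*); -sa when the last vowel of the stem is an unrounded vowel (*evibi*, *rowa*).
Since the last vowel of *jefa* is /a/ (an unrounded vowel), it takes -sa, giving *jefasa*.
*uzu*: last vowel = /u/, a rounded vowel → -uh → *uzuuh*.

jefasa, uzuuh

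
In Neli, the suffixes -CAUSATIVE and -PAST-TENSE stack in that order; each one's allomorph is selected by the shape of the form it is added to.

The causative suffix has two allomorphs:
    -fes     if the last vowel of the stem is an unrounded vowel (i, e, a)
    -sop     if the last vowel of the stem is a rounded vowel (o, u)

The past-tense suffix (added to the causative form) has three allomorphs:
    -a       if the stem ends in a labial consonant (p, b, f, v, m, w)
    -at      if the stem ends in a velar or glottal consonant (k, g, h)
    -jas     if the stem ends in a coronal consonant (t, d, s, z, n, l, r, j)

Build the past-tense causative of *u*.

usopa

Since the last vowel of *u* is /u/ (a rounded vowel), it takes -sop, giving *usop*.
Since the final consonant of the causative form *usop* is /p/ (labial), it takes -a, giving *usopa*.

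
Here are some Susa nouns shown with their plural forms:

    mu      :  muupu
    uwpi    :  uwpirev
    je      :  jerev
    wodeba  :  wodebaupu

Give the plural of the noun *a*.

Looking at the last vowel of each stem: -rev when the last vowel of the stem is a front vowel (*uwpi*, *je*); -upu when the last vowel of the stem is a back vowel (*mu*, *wodeba*).
*a*: last vowel = /a/, a back vowel → -upu → *aupu*.

aupu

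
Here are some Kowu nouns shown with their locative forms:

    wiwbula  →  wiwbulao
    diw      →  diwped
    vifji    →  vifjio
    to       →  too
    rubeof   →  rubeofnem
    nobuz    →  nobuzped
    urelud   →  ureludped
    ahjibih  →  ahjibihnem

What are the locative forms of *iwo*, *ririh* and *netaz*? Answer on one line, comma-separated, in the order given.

iwoo, ririhnem, netazped

The alternation tracks the final sound of the stem — -nem when the stem ends in a voiceless consonant (*rubeof*, *ahjibih*); -ped when the stem ends in a voiced consonant (*diw*, *nobuz*, *urelud*); -o when the stem ends in a vowel (*wiwbula*, *vifji*, *to*).
Since the final sound of *iwo* is /o/ (a vowel), it takes -o, giving *iwoo*.
*ririh*: final sound = /h/, a voiceless consonant → -nem → *ririhnem*.
*netaz* — final sound /z/ (a voiced consonant) → -ped → *netazped*.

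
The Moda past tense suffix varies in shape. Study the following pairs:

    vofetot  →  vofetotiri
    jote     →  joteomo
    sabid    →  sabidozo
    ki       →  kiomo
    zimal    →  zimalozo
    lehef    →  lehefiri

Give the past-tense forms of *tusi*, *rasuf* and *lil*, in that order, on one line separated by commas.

The pattern is voicing of the final sound: -iri when the stem ends in a voiceless consonant (*vofetot*, *lehef*); -ozo when the stem ends in a voiced consonant (*sabid*, *zimal*); -omo when the stem ends in a vowel (*jote*, *ki*).
*tusi*: final sound = /i/, a vowel → -omo → *tusiomo*.
The final sound of *rasuf* is /f/, which is a voiceless consonant, so the suffix is -iri, giving *rasufiri*.
*lil* — final sound /l/ (a voiced consonant) → -ozo → *lilozo*.

tusiomo, rasufiri, lilozo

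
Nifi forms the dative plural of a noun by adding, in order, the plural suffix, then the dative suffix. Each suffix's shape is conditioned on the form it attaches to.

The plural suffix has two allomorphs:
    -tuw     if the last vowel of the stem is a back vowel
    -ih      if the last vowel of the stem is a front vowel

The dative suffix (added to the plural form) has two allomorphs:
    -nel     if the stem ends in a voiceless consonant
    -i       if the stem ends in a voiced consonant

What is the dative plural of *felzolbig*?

*felzolbig*: last vowel = /i/, a front vowel → -ih → *felzolbigih*.
The plural form *felzolbigih*: final consonant = /h/, voiceless → -nel → *felzolbigihnel*.

felzolbigihnel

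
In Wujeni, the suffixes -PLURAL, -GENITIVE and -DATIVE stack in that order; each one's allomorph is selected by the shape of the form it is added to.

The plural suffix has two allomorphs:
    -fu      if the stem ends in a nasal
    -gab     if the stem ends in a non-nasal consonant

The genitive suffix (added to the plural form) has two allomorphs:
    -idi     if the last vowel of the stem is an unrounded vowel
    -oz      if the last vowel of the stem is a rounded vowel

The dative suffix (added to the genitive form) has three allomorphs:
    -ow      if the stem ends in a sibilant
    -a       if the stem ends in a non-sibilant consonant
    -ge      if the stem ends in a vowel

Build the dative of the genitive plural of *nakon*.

nakonfuozow

The final consonant of *nakon* is /n/, which is a nasal, so the plural suffix is -fu, giving *nakonfu*.
The last vowel of the plural form *nakonfu* is /u/, which is a rounded vowel, so the genitive suffix is -oz, giving *nakonfuoz*.
The final sound of the genitive form *nakonfuoz* is /z/, which is a sibilant, so the dative suffix is -ow, giving *nakonfuozow*.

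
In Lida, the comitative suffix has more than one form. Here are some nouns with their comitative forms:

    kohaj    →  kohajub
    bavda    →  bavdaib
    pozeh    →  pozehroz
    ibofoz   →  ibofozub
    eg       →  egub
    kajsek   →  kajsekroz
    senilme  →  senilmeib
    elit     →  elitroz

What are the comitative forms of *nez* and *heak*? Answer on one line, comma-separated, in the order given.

nezub, heakroz

The suffix is conditioned by the final sound: -roz when the stem ends in a voiceless consonant (*pozeh*, *kajsek*, *elit*); -ub when the stem ends in a voiced consonant (*kohaj*, *ibofoz*, *eg*); -ib when the stem ends in a vowel (*bavda*, *senilme*).
The final sound of *nez* is /z/, which is a voiced consonant, so the suffix is -ub, giving *nezub*.
*heak* — final sound /k/ (a voiceless consonant) → -roz → *heakroz*.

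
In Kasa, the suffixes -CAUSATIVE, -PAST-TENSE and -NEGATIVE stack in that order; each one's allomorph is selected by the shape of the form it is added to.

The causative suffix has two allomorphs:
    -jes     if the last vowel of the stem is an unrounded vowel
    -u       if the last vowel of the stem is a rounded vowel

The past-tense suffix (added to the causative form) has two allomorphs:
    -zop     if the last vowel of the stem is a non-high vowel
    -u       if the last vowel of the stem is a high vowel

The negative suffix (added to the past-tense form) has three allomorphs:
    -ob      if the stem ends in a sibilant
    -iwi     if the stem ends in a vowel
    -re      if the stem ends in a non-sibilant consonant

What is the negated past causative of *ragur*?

raguruuiwi

The last vowel of *ragur* is /u/, which is a rounded vowel, so the causative suffix is -u, giving *raguru*.
The last vowel of the causative form *raguru* is /u/, which is a high vowel, so the past-tense suffix is -u, giving *raguruu*.
The final sound of the past-tense form *raguruu* is /u/, which is a vowel, so the negative suffix is -iwi, giving *raguruuiwi*.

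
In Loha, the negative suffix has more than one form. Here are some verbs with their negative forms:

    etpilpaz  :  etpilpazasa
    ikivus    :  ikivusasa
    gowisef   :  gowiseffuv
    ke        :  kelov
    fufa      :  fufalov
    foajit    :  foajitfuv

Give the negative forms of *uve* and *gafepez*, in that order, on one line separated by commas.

uvelov, gafepezasa

The suffix is conditioned by the final sound: -asa when the stem ends in a sibilant (*etpilpaz*, *ikivus*); -fuv when the stem ends in a non-sibilant consonant (*gowisef*, *foajit*); -lov when the stem ends in a vowel (*ke*, *fufa*).
*uve*: final sound = /e/, a vowel → -lov → *uvelov*.
Since the final sound of *gafepez* is /z/ (a sibilant), it takes -asa, giving *gafepezasa*.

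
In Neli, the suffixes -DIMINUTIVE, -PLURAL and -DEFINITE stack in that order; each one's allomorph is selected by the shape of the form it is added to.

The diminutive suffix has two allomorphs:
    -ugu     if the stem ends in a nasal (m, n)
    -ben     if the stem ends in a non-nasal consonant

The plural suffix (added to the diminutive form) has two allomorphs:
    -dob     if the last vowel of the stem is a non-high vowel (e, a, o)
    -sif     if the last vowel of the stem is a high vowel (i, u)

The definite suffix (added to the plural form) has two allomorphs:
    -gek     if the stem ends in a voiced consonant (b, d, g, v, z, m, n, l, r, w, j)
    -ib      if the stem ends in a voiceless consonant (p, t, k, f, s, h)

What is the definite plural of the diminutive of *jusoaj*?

*jusoaj*: final consonant = /j/, non-nasal → -ben → *jusoajben*.
Since the last vowel of the diminutive form *jusoajben* is /e/ (a non-high vowel), it takes -dob, giving *jusoajbendob*.
The plural form *jusoajbendob*: final consonant = /b/, voiced → -gek → *jusoajbendobgek*.

jusoajbendobgek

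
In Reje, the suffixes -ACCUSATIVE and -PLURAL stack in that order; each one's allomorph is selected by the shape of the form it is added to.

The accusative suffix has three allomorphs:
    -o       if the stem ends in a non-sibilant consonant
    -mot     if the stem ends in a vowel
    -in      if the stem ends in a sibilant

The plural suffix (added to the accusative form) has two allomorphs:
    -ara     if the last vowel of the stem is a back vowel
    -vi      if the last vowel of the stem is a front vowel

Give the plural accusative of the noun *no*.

nomotara

*no* — final sound /o/ (a vowel) → -mot → *nomot*.
The accusative form *nomot*: last vowel = /o/, a back vowel → -ara → *nomotara*.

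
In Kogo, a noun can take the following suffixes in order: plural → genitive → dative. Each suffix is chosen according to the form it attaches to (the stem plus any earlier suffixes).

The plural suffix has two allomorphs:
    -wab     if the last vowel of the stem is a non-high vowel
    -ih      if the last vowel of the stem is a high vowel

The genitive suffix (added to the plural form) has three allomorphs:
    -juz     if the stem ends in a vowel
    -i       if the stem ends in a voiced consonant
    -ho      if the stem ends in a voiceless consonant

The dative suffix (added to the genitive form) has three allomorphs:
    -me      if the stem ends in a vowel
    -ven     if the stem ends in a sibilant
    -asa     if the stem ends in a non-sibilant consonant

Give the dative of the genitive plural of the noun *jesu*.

The last vowel of *jesu* is /u/, which is a high vowel, so the plural suffix is -ih, giving *jesuih*.
The plural form *jesuih*: final sound = /h/, a voiceless consonant → -ho → *jesuihho*.
The genitive form *jesuihho* — final sound /o/ (a vowel) → -me → *jesuihhome*.

jesuihhome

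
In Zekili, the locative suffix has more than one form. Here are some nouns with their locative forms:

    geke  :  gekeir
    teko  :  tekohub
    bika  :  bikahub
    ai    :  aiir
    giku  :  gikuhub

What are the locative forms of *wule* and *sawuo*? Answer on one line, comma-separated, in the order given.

Looking at the last vowel of each stem: -ir when the last vowel of the stem is a front vowel (*geke*, *ai*); -hub when the last vowel of the stem is a back vowel (*teko*, *bika*, *giku*).
*wule* — last vowel /e/ (a front vowel) → -ir → *wuleir*.
*sawuo* — last vowel /o/ (a back vowel) → -hub → *sawuohub*.

wuleir, sawuohub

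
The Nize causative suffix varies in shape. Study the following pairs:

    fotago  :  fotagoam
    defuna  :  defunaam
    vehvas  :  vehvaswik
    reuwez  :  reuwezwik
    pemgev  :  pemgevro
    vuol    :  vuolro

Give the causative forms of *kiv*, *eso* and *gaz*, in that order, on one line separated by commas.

Looking at the final sound of each stem: -wik when the stem ends in a sibilant (*vehvas*, *reuwez*); -ro when the stem ends in a non-sibilant consonant (*pemgev*, *vuol*); -am when the stem ends in a vowel (*fotago*, *defuna*).
*kiv* — final sound /v/ (a non-sibilant consonant) → -ro → *kivro*.
*eso*: final sound = /o/, a vowel → -am → *esoam*.
The final sound of *gaz* is /z/, which is a sibilant, so the suffix is -wik, giving *gazwik*.

kivro, esoam, gazwik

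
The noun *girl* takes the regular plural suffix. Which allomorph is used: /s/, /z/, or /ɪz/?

/z/

The stem *girl* ends in a voiced non-sibilant sound.
The plural suffix surfaces as /ɪz/ after sibilants, /s/ after other voiceless consonants, and /z/ after other voiced sounds.
So the plural -s on *girl* is pronounced /z/.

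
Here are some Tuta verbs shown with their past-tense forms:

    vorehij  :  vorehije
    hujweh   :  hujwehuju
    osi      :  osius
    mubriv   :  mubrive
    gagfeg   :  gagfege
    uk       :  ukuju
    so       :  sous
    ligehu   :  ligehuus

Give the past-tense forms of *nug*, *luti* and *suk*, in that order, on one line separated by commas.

The pattern is voicing of the final sound: -uju when the stem ends in a voiceless consonant (*hujweh*, *uk*); -e when the stem ends in a voiced consonant (*vorehij*, *mubriv*, *gagfeg*); -us when the stem ends in a vowel (*osi*, *so*, *ligehu*).
The final sound of *nug* is /g/, which is a voiced consonant, so the suffix is -e, giving *nuge*.
The final sound of *luti* is /i/, which is a vowel, so the suffix is -us, giving *lutius*.
The final sound of *suk* is /k/, which is a voiceless consonant, so the suffix is -uju, giving *sukuju*.

nuge, lutius, sukuju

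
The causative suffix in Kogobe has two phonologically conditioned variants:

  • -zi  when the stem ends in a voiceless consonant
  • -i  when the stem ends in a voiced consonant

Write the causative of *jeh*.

jehzi

*jeh*: final consonant = /h/, voiceless → -zi → *jehzi*.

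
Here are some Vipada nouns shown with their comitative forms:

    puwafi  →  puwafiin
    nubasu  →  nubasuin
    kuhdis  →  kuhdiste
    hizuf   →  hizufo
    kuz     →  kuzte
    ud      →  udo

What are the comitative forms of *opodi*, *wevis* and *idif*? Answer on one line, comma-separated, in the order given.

opodiin, weviste, idifo

The pattern is sibilance of the final sound: -te when the stem ends in a sibilant (*kuhdis*, *kuz*); -o when the stem ends in a non-sibilant consonant (*hizuf*, *ud*); -in when the stem ends in a vowel (*puwafi*, *nubasu*).
*opodi*: final sound = /i/, a vowel → -in → *opodiin*.
*wevis* — final sound /s/ (a sibilant) → -te → *weviste*.
The final sound of *idif* is /f/, which is a non-sibilant consonant, so the suffix is -o, giving *idifo*.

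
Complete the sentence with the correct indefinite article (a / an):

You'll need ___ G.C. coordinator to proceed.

a

The indefinite article is chosen by the initial *sound* of the following word, not its spelling.
The initialism *G.C.* is read letter by letter; the first letter, G, is pronounced /dʒiː/, which begins with a consonant sound.
So the article is *a*: You'll need a G.C. coordinator to proceed.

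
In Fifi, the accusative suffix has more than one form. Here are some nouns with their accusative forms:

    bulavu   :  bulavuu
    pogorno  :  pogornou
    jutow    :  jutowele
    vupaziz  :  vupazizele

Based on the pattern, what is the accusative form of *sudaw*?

sudawele

The pattern is consonant vs. vowel: -ele when the stem ends in a consonant (*jutow*, *vupaziz*); -u when the stem ends in a vowel (*bulavu*, *pogorno*).
Since the final sound of *sudaw* is /w/ (a consonant), it takes -ele, giving *sudawele*.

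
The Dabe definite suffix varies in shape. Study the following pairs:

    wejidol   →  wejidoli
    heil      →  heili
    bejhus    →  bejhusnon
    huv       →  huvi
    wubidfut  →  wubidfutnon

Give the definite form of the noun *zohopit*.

Looking at the final consonant of each stem: -non when the stem ends in a voiceless consonant (*bejhus*, *wubidfut*); -i when the stem ends in a voiced consonant (*wejidol*, *heil*, *huv*).
The final consonant of *zohopit* is /t/, which is voiceless, so the suffix is -non, giving *zohopitnon*.

zohopitnon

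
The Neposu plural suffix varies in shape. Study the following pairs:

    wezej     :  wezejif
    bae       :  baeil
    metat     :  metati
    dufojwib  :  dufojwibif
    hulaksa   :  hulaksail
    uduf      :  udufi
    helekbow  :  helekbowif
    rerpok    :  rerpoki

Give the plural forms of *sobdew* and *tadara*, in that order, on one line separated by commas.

sobdewif, tadarail

The alternation tracks the final sound of the stem — -i when the stem ends in a voiceless consonant (*metat*, *uduf*, *rerpok*); -if when the stem ends in a voiced consonant (*wezej*, *dufojwib*, *helekbow*); -il when the stem ends in a vowel (*bae*, *hulaksa*).
*sobdew* — final sound /w/ (a voiced consonant) → -if → *sobdewif*.
*tadara* — final sound /a/ (a vowel) → -il → *tadarail*.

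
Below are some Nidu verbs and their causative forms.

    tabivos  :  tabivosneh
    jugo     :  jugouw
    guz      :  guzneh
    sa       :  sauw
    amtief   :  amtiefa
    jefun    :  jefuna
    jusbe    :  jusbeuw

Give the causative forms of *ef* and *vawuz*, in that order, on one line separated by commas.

efa, vawuzneh

The suffix is conditioned by the final sound: -neh when the stem ends in a sibilant (*tabivos*, *guz*); -a when the stem ends in a non-sibilant consonant (*amtief*, *jefun*); -uw when the stem ends in a vowel (*jugo*, *sa*, *jusbe*).
Since the final sound of *ef* is /f/ (a non-sibilant consonant), it takes -a, giving *efa*.
*vawuz* — final sound /z/ (a sibilant) → -neh → *vawuzneh*.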